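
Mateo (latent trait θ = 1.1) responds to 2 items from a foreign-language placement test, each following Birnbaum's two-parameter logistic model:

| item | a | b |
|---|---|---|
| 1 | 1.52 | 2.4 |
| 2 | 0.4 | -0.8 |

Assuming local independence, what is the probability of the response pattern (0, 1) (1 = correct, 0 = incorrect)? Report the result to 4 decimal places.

P(θ) = 1 / (1 + exp(−a(θ − b)))
P_1 = 1/(1+e^{1.9760}) = 0.1217
P_2 = 1/(1+e^{-0.7600}) = 0.6814
L = (1−P_1) × P_2 = 0.8783 × 0.6814 = 0.59840

0.5984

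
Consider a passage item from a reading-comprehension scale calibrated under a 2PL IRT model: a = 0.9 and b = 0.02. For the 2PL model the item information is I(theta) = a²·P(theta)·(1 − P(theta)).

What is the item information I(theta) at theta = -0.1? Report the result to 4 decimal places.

0.2019

P = 1/(1+e^{0.1080}) = 0.4730
P(1−P) = 0.4730 × 0.5270 = 0.2493
I = a² × P(1−P) = 0.9² × 0.2493 = 0.20191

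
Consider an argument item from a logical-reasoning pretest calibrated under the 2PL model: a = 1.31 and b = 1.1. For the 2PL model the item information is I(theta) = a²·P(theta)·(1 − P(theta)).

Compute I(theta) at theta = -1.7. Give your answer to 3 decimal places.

P = 1/(1+e^{3.6680}) = 0.0249
P(1−P) = 0.0249 × 0.9751 = 0.0243
I = a² × P(1−P) = 1.31² × 0.0243 = 0.04165

0.042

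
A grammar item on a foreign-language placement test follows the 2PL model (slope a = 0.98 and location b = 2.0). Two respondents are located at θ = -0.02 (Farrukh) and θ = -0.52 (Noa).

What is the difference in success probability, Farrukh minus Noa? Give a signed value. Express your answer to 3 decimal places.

P(θ) = 1 / (1 + exp(−a(θ − b)))
P(Farrukh) = 0.1214  [exponent -1.9796]
P(Noa) = 0.0780  [exponent -2.4696]
Difference = 0.1214 − 0.0780 = 0.0433

0.043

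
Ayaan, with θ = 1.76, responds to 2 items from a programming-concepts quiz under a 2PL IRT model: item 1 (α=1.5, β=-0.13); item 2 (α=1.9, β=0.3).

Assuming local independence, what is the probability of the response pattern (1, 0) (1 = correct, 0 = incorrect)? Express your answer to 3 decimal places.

0.055

P(θ) = 1 / (1 + exp(−α(θ − β)))
P_1 = 1/(1+e^{-2.8350}) = 0.9445
P_2 = 1/(1+e^{-2.7740}) = 0.9413
L = P_1 × (1−P_2) = 0.9445 × 0.0587 = 0.05549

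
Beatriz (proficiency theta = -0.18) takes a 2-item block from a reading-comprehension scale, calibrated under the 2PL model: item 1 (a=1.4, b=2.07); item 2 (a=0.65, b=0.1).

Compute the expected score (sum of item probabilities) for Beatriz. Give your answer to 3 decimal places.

0.496

P(theta) = 1 / (1 + exp(−a(theta − b)))
P_1 = 1/(1+e^{3.1500}) = 0.0411
P_2 = 1/(1+e^{0.1820}) = 0.4546
E[score] = 0.0411 + 0.4546 = 0.4957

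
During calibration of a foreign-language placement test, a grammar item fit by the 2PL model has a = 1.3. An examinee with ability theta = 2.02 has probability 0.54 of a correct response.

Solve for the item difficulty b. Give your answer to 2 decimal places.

P(theta) = 1 / (1 + exp(−a(theta − b)))
logit(0.54) = ln(0.54/0.46) = 0.1603
b = theta − logit/(a) = 2.02 − 0.1603/1.3000 = 1.8967

1.90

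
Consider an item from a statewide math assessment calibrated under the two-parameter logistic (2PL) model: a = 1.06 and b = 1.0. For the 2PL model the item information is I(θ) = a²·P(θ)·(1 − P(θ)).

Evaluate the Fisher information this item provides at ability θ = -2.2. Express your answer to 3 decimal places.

P = 1/(1+e^{3.3920}) = 0.0325
P(1−P) = 0.0325 × 0.9675 = 0.0315
I = a² × P(1−P) = 1.06² × 0.0315 = 0.03538

0.035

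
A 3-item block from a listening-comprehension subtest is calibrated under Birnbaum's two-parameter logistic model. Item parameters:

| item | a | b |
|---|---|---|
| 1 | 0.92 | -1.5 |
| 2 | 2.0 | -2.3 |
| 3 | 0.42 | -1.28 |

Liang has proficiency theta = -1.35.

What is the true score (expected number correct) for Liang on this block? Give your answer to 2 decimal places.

1.90

P(theta) = 1 / (1 + exp(−a(theta − b)))
P_1 = 1/(1+e^{-0.1380}) = 0.5344
P_2 = 1/(1+e^{-1.9000}) = 0.8699
P_3 = 1/(1+e^{0.0294}) = 0.4927
E[score] = 0.5344 + 0.8699 + 0.4927 = 1.8970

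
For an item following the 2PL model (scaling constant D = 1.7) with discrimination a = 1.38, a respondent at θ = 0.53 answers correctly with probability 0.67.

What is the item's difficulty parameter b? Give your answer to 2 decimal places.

0.23

P(θ) = 1 / (1 + exp(−D·a(θ − b)))
logit(0.67) = ln(0.67/0.33) = 0.7082
b = θ − logit/(1.7·a) = 0.53 − 0.7082/2.3460 = 0.2281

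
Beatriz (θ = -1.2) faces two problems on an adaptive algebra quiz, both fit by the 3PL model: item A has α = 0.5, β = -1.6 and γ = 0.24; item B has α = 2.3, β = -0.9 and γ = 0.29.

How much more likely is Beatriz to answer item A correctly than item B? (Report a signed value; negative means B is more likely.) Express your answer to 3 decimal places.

P(θ) = γ + (1 − γ) · 1 / (1 + exp(−α(θ − β)))
P_A = 0.6579
P_B = 0.5272
P_A − P_B = 0.1307

0.131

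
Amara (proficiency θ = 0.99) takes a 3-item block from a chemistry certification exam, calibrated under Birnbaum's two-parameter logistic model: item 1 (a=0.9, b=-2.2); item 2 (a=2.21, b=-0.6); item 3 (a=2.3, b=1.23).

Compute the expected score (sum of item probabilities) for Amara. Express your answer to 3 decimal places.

P(θ) = 1 / (1 + exp(−a(θ − b)))
P_1 = 1/(1+e^{-2.8710}) = 0.9464
P_2 = 1/(1+e^{-3.5139}) = 0.9711
P_3 = 1/(1+e^{0.5520}) = 0.3654
E[score] = 0.9464 + 0.9711 + 0.3654 = 2.2829

2.283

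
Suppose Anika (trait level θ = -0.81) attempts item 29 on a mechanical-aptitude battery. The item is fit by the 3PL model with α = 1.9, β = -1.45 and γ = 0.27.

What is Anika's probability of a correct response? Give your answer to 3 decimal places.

0.833

P(θ) = γ + (1 − γ) · 1 / (1 + exp(−α(θ − β)))
Exponent: 1.9 × (-0.81 − (-1.45)) = 1.2160
1/(1 + e^{-1.2160}) = 0.7714
P = 0.27 + 0.73 × 0.7714 = 0.8331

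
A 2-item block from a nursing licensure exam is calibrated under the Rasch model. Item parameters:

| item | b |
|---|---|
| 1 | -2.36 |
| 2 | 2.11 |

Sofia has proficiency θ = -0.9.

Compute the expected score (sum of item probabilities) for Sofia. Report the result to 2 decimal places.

0.86

P(θ) = 1 / (1 + exp(−(θ − b)))
P_1 = 1/(1+e^{-1.4600}) = 0.8115
P_2 = 1/(1+e^{3.0100}) = 0.0470
E[score] = 0.8115 + 0.0470 = 0.8585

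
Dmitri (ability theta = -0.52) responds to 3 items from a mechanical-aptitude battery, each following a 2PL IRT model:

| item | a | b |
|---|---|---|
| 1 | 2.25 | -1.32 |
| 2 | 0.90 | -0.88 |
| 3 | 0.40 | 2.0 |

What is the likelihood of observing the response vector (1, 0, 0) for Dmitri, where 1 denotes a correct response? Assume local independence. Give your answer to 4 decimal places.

P(theta) = 1 / (1 + exp(−a(theta − b)))
P_1 = 1/(1+e^{-1.8000}) = 0.8581
P_2 = 1/(1+e^{-0.3240}) = 0.5803
P_3 = 1/(1+e^{1.0080}) = 0.2674
L = P_1 × (1−P_2) × (1−P_3) = 0.8581 × 0.4197 × 0.7326 = 0.26387

0.2639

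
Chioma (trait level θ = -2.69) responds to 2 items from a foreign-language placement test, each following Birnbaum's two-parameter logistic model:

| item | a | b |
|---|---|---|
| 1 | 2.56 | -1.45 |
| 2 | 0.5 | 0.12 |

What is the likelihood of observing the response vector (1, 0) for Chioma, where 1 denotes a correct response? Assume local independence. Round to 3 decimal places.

P(θ) = 1 / (1 + exp(−a(θ − b)))
P_1 = 1/(1+e^{3.1744}) = 0.0401
P_2 = 1/(1+e^{1.4050}) = 0.1970
L = P_1 × (1−P_2) = 0.0401 × 0.8030 = 0.03223

0.032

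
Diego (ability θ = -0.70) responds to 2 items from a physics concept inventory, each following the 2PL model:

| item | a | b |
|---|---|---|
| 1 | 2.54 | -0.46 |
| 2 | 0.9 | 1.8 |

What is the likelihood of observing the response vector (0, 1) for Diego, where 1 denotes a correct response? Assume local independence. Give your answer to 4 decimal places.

P(θ) = 1 / (1 + exp(−a(θ − b)))
P_1 = 1/(1+e^{0.6096}) = 0.3522
P_2 = 1/(1+e^{2.2500}) = 0.0953
L = (1−P_1) × P_2 = 0.6478 × 0.0953 = 0.06177

0.0618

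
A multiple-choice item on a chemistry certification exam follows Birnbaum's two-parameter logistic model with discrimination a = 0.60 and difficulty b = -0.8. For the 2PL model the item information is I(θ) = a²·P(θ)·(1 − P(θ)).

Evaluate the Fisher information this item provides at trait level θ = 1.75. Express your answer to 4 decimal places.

P = 1/(1+e^{-1.5300}) = 0.8220
P(1−P) = 0.8220 × 0.1780 = 0.1463
I = a² × P(1−P) = 0.60² × 0.1463 = 0.05267

0.0527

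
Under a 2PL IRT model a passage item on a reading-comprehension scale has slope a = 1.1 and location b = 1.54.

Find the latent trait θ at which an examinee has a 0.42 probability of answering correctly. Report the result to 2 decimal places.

1.25

P(θ) = 1 / (1 + exp(−a(θ − b)))
logit = ln(0.4200/0.5800) = -0.3228
θ = b + logit/(a) = 1.54 + (-0.3228)/1.1000 = 1.2466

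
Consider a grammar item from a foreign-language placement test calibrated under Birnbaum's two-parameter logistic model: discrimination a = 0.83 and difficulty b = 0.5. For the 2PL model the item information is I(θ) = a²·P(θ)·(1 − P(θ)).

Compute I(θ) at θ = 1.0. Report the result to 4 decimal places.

0.1650

P = 1/(1+e^{-0.4150}) = 0.6023
P(1−P) = 0.6023 × 0.3977 = 0.2395
I = a² × P(1−P) = 0.83² × 0.2395 = 0.16502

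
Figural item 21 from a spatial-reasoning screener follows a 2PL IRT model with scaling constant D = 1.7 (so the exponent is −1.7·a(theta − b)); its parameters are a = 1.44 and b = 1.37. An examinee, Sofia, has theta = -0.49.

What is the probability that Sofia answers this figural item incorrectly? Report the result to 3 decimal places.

0.990

P(theta) = 1 / (1 + exp(−D·a(theta − b)))
Exponent: 1.7 × 1.44 × (-0.49 − 1.37) = -4.5533
1/(1 + e^{4.5533}) = 0.0104
P = 0.0104
P(incorrect) = 1 − 0.0104 = 0.9896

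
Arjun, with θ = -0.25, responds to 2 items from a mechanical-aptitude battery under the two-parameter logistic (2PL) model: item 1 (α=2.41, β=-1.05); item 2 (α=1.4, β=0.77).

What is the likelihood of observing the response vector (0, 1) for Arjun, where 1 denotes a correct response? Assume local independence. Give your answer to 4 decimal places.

P(θ) = 1 / (1 + exp(−α(θ − β)))
P_1 = 1/(1+e^{-1.9280}) = 0.8730
P_2 = 1/(1+e^{1.4280}) = 0.1934
L = (1−P_1) × P_2 = 0.1270 × 0.1934 = 0.02456

0.0246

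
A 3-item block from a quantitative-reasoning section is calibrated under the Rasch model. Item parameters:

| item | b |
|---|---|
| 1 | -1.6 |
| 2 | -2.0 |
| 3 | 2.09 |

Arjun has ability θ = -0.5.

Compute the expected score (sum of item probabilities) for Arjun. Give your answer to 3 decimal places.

P(θ) = 1 / (1 + exp(−(θ − b)))
P_1 = 1/(1+e^{-1.1000}) = 0.7503
P_2 = 1/(1+e^{-1.5000}) = 0.8176
P_3 = 1/(1+e^{2.5900}) = 0.0698
E[score] = 0.7503 + 0.8176 + 0.0698 = 1.6376

1.638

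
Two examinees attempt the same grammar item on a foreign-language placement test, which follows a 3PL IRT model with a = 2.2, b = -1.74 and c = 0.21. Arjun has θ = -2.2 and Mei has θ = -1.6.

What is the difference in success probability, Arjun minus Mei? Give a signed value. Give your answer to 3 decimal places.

P(θ) = c + (1 − c) · 1 / (1 + exp(−a(θ − b)))
P(Arjun) = 0.4206  [exponent -1.0120]
P(Mei) = 0.6654  [exponent 0.3080]
Difference = 0.4206 − 0.6654 = -0.2447

-0.245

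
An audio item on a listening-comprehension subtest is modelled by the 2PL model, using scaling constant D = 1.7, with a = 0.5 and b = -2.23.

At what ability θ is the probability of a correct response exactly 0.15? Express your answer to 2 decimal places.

-4.27

P(θ) = 1 / (1 + exp(−D·a(θ − b)))
logit = ln(0.1500/0.8500) = -1.7346
θ = b + logit/(1.7·a) = -2.23 + (-1.7346)/0.8500 = -4.2707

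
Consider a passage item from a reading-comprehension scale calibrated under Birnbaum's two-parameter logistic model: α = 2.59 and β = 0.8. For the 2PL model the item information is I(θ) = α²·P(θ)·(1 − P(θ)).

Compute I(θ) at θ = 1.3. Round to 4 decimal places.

1.1322

P = 1/(1+e^{-1.2950}) = 0.7850
P(1−P) = 0.7850 × 0.2150 = 0.1688
I = α² × P(1−P) = 2.59² × 0.1688 = 1.13219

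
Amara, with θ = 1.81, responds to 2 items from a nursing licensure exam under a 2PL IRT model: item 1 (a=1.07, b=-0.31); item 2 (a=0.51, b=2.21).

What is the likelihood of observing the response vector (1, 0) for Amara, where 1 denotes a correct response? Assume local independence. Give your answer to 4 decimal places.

P(θ) = 1 / (1 + exp(−a(θ − b)))
P_1 = 1/(1+e^{-2.2684}) = 0.9062
P_2 = 1/(1+e^{0.2040}) = 0.4492
L = P_1 × (1−P_2) = 0.9062 × 0.5508 = 0.49917

0.4992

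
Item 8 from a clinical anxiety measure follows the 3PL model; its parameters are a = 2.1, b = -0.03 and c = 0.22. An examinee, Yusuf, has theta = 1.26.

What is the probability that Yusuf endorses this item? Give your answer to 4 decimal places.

0.9513

P(theta) = c + (1 − c) · 1 / (1 + exp(−a(theta − b)))
Exponent: 2.1 × (1.26 − (-0.03)) = 2.7090
1/(1 + e^{-2.7090}) = 0.9376
P = 0.22 + 0.78 × 0.9376 = 0.9513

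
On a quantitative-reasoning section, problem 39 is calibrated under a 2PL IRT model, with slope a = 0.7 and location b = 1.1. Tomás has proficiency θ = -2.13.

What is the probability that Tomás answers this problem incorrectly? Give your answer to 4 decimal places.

P(θ) = 1 / (1 + exp(−a(θ − b)))
Exponent: 0.7 × (-2.13 − 1.1) = -2.2610
1/(1 + e^{2.2610}) = 0.0944
P(incorrect) = 1 − 0.0944 = 0.9056

0.9056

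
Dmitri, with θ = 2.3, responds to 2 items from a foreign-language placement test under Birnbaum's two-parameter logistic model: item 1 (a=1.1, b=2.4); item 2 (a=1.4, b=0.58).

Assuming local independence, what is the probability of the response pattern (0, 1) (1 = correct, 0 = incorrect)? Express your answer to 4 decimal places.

P(θ) = 1 / (1 + exp(−a(θ − b)))
P_1 = 1/(1+e^{0.1100}) = 0.4725
P_2 = 1/(1+e^{-2.4080}) = 0.9174
L = (1−P_1) × P_2 = 0.5275 × 0.9174 = 0.48392

0.4839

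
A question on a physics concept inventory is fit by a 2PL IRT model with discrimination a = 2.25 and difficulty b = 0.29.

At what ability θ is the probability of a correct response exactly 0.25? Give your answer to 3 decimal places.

P(θ) = 1 / (1 + exp(−a(θ − b)))
logit = ln(0.2500/0.7500) = -1.0986
θ = b + logit/(a) = 0.29 + (-1.0986)/2.2500 = -0.1983

-0.198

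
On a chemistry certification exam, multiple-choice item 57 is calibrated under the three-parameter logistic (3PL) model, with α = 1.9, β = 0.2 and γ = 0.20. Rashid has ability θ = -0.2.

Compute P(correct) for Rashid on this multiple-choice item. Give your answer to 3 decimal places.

P(θ) = γ + (1 − γ) · 1 / (1 + exp(−α(θ − β)))
Exponent: 1.9 × (-0.2 − 0.2) = -0.7600
1/(1 + e^{0.7600}) = 0.3186
P = 0.20 + 0.80 × 0.3186 = 0.4549

0.455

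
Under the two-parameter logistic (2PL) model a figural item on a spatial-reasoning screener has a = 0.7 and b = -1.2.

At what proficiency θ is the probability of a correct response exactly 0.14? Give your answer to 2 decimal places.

P(θ) = 1 / (1 + exp(−a(θ − b)))
logit = ln(0.1400/0.8600) = -1.8153
θ = b + logit/(a) = -1.2 + (-1.8153)/0.7000 = -3.7933

-3.79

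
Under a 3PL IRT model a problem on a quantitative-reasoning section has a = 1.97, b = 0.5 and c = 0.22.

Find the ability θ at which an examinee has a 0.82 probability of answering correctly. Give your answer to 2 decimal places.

1.11

P(θ) = c + (1 − c) · 1 / (1 + exp(−a(θ − b)))
Remove guessing floor: (0.82 − 0.22)/(1 − 0.22) = 0.7692
logit = ln(0.7692/0.2308) = 1.2040
θ = b + logit/(a) = 0.5 + 1.2040/1.9700 = 1.1112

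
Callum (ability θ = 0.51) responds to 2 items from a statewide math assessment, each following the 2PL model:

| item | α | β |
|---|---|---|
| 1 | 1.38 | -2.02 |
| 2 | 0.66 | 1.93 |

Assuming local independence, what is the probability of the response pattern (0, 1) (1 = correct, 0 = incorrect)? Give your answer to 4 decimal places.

0.0083

P(θ) = 1 / (1 + exp(−α(θ − β)))
P_1 = 1/(1+e^{-3.4914}) = 0.9704
P_2 = 1/(1+e^{0.9372}) = 0.2815
L = (1−P_1) × P_2 = 0.0296 × 0.2815 = 0.00832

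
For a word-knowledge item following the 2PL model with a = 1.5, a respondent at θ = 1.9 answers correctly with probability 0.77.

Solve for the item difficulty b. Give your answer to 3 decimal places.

P(θ) = 1 / (1 + exp(−a(θ − b)))
logit(0.77) = ln(0.77/0.23) = 1.2083
b = θ − logit/(a) = 1.9 − 1.2083/1.5000 = 1.0945

1.094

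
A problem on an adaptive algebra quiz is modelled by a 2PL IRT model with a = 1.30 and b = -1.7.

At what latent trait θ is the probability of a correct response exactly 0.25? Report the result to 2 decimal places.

-2.55

P(θ) = 1 / (1 + exp(−a(θ − b)))
logit = ln(0.2500/0.7500) = -1.0986
θ = b + logit/(a) = -1.7 + (-1.0986)/1.3000 = -2.5451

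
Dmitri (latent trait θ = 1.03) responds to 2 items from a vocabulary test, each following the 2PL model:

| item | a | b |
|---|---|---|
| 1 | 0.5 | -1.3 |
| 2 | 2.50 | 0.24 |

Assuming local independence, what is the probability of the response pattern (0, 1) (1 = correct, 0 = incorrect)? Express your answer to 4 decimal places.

P(θ) = 1 / (1 + exp(−a(θ − b)))
P_1 = 1/(1+e^{-1.1650}) = 0.7622
P_2 = 1/(1+e^{-1.9750}) = 0.8781
L = (1−P_1) × P_2 = 0.2378 × 0.8781 = 0.20879

0.2088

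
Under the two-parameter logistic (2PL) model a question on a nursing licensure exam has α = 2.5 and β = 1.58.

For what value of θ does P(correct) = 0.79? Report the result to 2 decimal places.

P(θ) = 1 / (1 + exp(−α(θ − β)))
logit = ln(0.7900/0.2100) = 1.3249
θ = β + logit/(α) = 1.58 + 1.3249/2.5000 = 2.1100

2.11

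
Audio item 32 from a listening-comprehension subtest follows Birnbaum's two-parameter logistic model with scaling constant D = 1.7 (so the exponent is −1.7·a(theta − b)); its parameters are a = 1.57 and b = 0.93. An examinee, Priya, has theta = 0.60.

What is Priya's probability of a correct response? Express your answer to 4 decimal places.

P(theta) = 1 / (1 + exp(−D·a(theta − b)))
Exponent: 1.7 × 1.57 × (0.60 − 0.93) = -0.8808
1/(1 + e^{0.8808}) = 0.2930
P = 0.2930

0.2930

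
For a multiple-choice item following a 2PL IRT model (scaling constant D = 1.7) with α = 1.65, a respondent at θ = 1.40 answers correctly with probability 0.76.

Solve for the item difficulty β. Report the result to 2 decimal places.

0.99

P(θ) = 1 / (1 + exp(−D·α(θ − β)))
logit(0.76) = ln(0.76/0.24) = 1.1527
β = θ − logit/(1.7·α) = 1.40 − 1.1527/2.8050 = 0.9891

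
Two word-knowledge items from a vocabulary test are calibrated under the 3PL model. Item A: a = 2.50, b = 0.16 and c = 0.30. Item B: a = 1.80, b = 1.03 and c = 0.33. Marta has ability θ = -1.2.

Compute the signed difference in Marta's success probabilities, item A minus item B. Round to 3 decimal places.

P(θ) = c + (1 − c) · 1 / (1 + exp(−a(θ − b)))
P_A = 0.3226
P_B = 0.3419
P_A − P_B = -0.0193

-0.019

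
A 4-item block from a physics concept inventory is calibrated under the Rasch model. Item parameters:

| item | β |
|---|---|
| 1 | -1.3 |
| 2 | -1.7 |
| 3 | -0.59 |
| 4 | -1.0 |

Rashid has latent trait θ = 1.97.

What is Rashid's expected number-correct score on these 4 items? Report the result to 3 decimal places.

3.818

P(θ) = 1 / (1 + exp(−(θ − β)))
P_1 = 1/(1+e^{-3.2700}) = 0.9634
P_2 = 1/(1+e^{-3.6700}) = 0.9752
P_3 = 1/(1+e^{-2.5600}) = 0.9282
P_4 = 1/(1+e^{-2.9700}) = 0.9512
E[score] = 0.9634 + 0.9752 + 0.9282 + 0.9512 = 3.8180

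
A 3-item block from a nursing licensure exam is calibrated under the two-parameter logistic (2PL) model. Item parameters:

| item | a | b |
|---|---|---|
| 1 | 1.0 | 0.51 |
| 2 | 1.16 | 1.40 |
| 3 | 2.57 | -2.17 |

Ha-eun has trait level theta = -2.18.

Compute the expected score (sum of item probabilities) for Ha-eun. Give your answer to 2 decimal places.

0.57

P(theta) = 1 / (1 + exp(−a(theta − b)))
P_1 = 1/(1+e^{2.6900}) = 0.0636
P_2 = 1/(1+e^{4.1528}) = 0.0155
P_3 = 1/(1+e^{0.0257}) = 0.4936
E[score] = 0.0636 + 0.0155 + 0.4936 = 0.5726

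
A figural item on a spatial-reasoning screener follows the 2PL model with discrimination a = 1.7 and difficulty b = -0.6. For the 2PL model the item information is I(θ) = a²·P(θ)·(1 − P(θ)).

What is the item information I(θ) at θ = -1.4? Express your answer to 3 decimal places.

0.470

P = 1/(1+e^{1.3600}) = 0.2042
P(1−P) = 0.2042 × 0.7958 = 0.1625
I = a² × P(1−P) = 1.7² × 0.1625 = 0.46970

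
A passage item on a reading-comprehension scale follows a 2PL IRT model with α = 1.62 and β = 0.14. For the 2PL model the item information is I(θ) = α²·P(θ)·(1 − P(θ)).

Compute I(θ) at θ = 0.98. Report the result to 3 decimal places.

P = 1/(1+e^{-1.3608}) = 0.7959
P(1−P) = 0.7959 × 0.2041 = 0.1624
I = α² × P(1−P) = 1.62² × 0.1624 = 0.42633

0.426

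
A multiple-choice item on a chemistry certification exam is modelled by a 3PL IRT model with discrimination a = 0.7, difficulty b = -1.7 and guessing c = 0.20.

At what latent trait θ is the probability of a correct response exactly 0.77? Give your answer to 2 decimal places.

P(θ) = c + (1 − c) · 1 / (1 + exp(−a(θ − b)))
Remove guessing floor: (0.77 − 0.20)/(1 − 0.20) = 0.7125
logit = ln(0.7125/0.2875) = 0.9076
θ = b + logit/(a) = -1.7 + 0.9076/0.7000 = -0.4035

-0.40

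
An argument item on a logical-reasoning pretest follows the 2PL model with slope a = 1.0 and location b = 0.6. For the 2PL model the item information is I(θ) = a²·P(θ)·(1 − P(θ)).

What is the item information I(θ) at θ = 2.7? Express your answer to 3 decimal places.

P = 1/(1+e^{-2.1000}) = 0.8909
P(1−P) = 0.8909 × 0.1091 = 0.0972
I = a² × P(1−P) = 1.0² × 0.0972 = 0.09719

0.097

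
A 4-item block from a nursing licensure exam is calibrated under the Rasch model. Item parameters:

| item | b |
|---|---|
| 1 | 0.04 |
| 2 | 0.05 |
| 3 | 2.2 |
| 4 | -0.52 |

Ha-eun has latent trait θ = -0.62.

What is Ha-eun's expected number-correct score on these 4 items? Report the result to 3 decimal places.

1.211

P(θ) = 1 / (1 + exp(−(θ − b)))
P_1 = 1/(1+e^{0.6600}) = 0.3407
P_2 = 1/(1+e^{0.6700}) = 0.3385
P_3 = 1/(1+e^{2.8200}) = 0.0563
P_4 = 1/(1+e^{0.1000}) = 0.4750
E[score] = 0.3407 + 0.3385 + 0.0563 + 0.4750 = 1.2105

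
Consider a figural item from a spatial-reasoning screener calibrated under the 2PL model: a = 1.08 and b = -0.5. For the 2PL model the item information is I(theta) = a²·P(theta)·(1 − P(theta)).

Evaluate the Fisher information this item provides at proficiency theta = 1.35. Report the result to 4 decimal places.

P = 1/(1+e^{-1.9980}) = 0.8806
P(1−P) = 0.8806 × 0.1194 = 0.1052
I = a² × P(1−P) = 1.08² × 0.1052 = 0.12265

0.1227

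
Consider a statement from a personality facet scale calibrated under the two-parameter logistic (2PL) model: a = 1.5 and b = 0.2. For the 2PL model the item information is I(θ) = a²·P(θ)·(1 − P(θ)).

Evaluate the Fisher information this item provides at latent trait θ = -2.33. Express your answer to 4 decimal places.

0.0484

P = 1/(1+e^{3.7950}) = 0.0220
P(1−P) = 0.0220 × 0.9780 = 0.0215
I = a² × P(1−P) = 1.5² × 0.0215 = 0.04839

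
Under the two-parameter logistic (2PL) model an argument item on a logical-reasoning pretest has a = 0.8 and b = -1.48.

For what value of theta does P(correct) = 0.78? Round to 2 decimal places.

P(theta) = 1 / (1 + exp(−a(theta − b)))
logit = ln(0.7800/0.2200) = 1.2657
theta = b + logit/(a) = -1.48 + 1.2657/0.8000 = 0.1021

0.10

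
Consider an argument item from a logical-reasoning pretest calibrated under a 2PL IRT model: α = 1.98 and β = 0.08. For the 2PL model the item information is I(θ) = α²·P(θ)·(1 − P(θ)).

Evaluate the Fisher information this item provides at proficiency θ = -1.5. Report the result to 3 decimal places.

0.158

P = 1/(1+e^{3.1284}) = 0.0420
P(1−P) = 0.0420 × 0.9580 = 0.0402
I = α² × P(1−P) = 1.98² × 0.0402 = 0.15756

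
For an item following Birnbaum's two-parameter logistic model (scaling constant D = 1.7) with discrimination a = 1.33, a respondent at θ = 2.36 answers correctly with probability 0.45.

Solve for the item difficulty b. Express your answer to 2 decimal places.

2.45

P(θ) = 1 / (1 + exp(−D·a(θ − b)))
logit(0.45) = ln(0.45/0.55) = -0.2007
b = θ − logit/(1.7·a) = 2.36 − (-0.2007)/2.2610 = 2.4488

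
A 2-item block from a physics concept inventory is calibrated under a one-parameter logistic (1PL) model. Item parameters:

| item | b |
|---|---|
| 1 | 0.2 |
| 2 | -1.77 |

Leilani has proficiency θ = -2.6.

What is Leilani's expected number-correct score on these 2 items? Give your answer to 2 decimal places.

0.36

P(θ) = 1 / (1 + exp(−(θ − b)))
P_1 = 1/(1+e^{2.8000}) = 0.0573
P_2 = 1/(1+e^{0.8300}) = 0.3036
E[score] = 0.0573 + 0.3036 = 0.3610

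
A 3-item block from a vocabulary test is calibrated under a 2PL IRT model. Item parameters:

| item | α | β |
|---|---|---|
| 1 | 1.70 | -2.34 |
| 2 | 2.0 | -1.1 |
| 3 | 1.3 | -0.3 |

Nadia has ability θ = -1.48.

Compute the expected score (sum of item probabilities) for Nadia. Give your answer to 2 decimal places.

1.31

P(θ) = 1 / (1 + exp(−α(θ − β)))
P_1 = 1/(1+e^{-1.4620}) = 0.8118
P_2 = 1/(1+e^{0.7600}) = 0.3186
P_3 = 1/(1+e^{1.5340}) = 0.1774
E[score] = 0.8118 + 0.3186 + 0.1774 = 1.3079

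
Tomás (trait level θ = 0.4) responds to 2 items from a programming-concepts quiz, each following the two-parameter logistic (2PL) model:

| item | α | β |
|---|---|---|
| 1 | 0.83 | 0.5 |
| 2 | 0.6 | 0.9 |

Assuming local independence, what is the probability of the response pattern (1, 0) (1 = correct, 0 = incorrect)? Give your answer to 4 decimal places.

0.2753

P(θ) = 1 / (1 + exp(−α(θ − β)))
P_1 = 1/(1+e^{0.0830}) = 0.4793
P_2 = 1/(1+e^{0.3000}) = 0.4256
L = P_1 × (1−P_2) = 0.4793 × 0.5744 = 0.27531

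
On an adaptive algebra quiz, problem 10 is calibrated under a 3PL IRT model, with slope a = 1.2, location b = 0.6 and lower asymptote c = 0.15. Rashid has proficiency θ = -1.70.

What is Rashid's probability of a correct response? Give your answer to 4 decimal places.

0.2006

P(θ) = c + (1 − c) · 1 / (1 + exp(−a(θ − b)))
Exponent: 1.2 × (-1.70 − 0.6) = -2.7600
1/(1 + e^{2.7600}) = 0.0595
P = 0.15 + 0.85 × 0.0595 = 0.2006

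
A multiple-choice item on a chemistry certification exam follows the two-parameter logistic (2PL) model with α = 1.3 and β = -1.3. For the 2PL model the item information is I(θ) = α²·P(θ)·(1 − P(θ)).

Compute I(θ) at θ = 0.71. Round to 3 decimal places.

0.108

P = 1/(1+e^{-2.6130}) = 0.9317
P(1−P) = 0.9317 × 0.0683 = 0.0636
I = α² × P(1−P) = 1.3² × 0.0636 = 0.10755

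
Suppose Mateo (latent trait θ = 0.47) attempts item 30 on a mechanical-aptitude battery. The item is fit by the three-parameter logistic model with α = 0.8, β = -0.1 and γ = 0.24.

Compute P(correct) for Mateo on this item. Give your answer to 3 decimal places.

P(θ) = γ + (1 − γ) · 1 / (1 + exp(−α(θ − β)))
Exponent: 0.8 × (0.47 − (-0.1)) = 0.4560
1/(1 + e^{-0.4560}) = 0.6121
P = 0.24 + 0.76 × 0.6121 = 0.7052

0.705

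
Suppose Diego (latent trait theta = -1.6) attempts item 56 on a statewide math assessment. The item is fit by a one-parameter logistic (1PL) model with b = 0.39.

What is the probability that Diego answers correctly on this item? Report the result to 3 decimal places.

P(theta) = 1 / (1 + exp(−(theta − b)))
Exponent: (-1.6 − 0.39) = -1.9900
1/(1 + e^{1.9900}) = 0.1203
P = 0.1203

0.120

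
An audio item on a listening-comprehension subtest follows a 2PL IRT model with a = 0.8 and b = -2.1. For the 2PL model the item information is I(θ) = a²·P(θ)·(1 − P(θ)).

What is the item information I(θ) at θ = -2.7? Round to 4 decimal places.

P = 1/(1+e^{0.4800}) = 0.3823
P(1−P) = 0.3823 × 0.6177 = 0.2361
I = a² × P(1−P) = 0.8² × 0.2361 = 0.15113

0.1511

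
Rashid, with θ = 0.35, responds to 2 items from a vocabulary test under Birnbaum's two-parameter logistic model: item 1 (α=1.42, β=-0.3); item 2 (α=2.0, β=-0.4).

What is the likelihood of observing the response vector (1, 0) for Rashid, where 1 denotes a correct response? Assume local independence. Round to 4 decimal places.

0.1306

P(θ) = 1 / (1 + exp(−α(θ − β)))
P_1 = 1/(1+e^{-0.9230}) = 0.7157
P_2 = 1/(1+e^{-1.5000}) = 0.8176
L = P_1 × (1−P_2) = 0.7157 × 0.1824 = 0.13055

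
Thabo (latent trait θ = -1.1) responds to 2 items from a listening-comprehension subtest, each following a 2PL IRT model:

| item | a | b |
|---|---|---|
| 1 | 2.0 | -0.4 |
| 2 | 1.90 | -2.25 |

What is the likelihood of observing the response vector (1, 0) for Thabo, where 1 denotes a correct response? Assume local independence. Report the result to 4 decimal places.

P(θ) = 1 / (1 + exp(−a(θ − b)))
P_1 = 1/(1+e^{1.4000}) = 0.1978
P_2 = 1/(1+e^{-2.1850}) = 0.8989
L = P_1 × (1−P_2) = 0.1978 × 0.1011 = 0.02000

0.0200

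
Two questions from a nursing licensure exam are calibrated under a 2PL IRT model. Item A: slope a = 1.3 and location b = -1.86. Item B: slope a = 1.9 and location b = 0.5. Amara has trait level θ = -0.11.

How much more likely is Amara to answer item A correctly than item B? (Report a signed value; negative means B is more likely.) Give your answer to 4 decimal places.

0.6679

P(θ) = 1 / (1 + exp(−a(θ − b)))
P_A = 0.9068
P_B = 0.2388
P_A − P_B = 0.6679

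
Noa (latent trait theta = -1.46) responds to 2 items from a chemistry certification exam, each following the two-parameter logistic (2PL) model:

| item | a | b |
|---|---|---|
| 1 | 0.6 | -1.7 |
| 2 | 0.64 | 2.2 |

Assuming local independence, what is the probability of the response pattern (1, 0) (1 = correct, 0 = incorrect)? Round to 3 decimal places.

0.489

P(theta) = 1 / (1 + exp(−a(theta − b)))
P_1 = 1/(1+e^{-0.1440}) = 0.5359
P_2 = 1/(1+e^{2.3424}) = 0.0877
L = P_1 × (1−P_2) = 0.5359 × 0.9123 = 0.48895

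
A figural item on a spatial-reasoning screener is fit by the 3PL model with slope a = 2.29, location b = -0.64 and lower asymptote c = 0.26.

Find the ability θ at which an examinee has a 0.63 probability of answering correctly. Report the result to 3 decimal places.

P(θ) = c + (1 − c) · 1 / (1 + exp(−a(θ − b)))
Remove guessing floor: (0.63 − 0.26)/(1 − 0.26) = 0.5000
logit = ln(0.5000/0.5000) = 0.0000
θ = b + logit/(a) = -0.64 + 0.0000/2.2900 = -0.6400

-0.640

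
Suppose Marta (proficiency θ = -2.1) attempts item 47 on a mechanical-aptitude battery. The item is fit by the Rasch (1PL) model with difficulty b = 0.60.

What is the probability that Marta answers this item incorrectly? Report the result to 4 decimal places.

0.9370

P(θ) = 1 / (1 + exp(−(θ − b)))
Exponent: (-2.1 − 0.60) = -2.7000
1/(1 + e^{2.7000}) = 0.0630
P = 0.0630
P(incorrect) = 1 − 0.0630 = 0.9370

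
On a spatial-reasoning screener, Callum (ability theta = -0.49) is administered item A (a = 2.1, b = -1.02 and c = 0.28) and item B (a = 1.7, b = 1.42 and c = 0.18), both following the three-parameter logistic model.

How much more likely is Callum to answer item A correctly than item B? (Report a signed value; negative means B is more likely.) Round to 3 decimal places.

0.611

P(theta) = c + (1 − c) · 1 / (1 + exp(−a(theta − b)))
P_A = 0.8219
P_B = 0.2107
P_A − P_B = 0.6112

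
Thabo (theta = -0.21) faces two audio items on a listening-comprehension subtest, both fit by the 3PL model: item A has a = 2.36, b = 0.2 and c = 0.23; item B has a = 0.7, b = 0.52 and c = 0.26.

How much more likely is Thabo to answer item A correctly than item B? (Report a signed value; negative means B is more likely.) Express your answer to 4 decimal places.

P(theta) = c + (1 − c) · 1 / (1 + exp(−a(theta − b)))
P_A = 0.4420
P_B = 0.5375
P_A − P_B = -0.0954

-0.0954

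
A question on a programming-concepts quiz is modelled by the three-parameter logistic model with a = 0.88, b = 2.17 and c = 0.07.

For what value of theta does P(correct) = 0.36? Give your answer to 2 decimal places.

P(theta) = c + (1 − c) · 1 / (1 + exp(−a(theta − b)))
Remove guessing floor: (0.36 − 0.07)/(1 − 0.07) = 0.3118
logit = ln(0.3118/0.6882) = -0.7916
theta = b + logit/(a) = 2.17 + (-0.7916)/0.8800 = 1.2705

1.27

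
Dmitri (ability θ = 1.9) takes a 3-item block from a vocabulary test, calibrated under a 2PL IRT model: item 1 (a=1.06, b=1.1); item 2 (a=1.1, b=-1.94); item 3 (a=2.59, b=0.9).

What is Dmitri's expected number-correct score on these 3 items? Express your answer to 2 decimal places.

2.62

P(θ) = 1 / (1 + exp(−a(θ − b)))
P_1 = 1/(1+e^{-0.8480}) = 0.7001
P_2 = 1/(1+e^{-4.2240}) = 0.9856
P_3 = 1/(1+e^{-2.5900}) = 0.9302
E[score] = 0.7001 + 0.9856 + 0.9302 = 2.6159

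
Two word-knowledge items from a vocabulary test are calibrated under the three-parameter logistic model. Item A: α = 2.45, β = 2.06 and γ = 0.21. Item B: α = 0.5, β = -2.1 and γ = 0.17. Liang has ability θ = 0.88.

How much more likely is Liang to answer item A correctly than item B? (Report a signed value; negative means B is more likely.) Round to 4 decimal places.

P(θ) = γ + (1 − γ) · 1 / (1 + exp(−α(θ − β)))
P_A = 0.2516
P_B = 0.8473
P_A − P_B = -0.5958

-0.5958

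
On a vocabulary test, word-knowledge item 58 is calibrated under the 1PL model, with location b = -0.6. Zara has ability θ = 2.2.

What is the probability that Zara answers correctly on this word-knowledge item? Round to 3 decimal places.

0.943

P(θ) = 1 / (1 + exp(−(θ − b)))
Exponent: (2.2 − (-0.6)) = 2.8000
1/(1 + e^{-2.8000}) = 0.9427
P = 0.9427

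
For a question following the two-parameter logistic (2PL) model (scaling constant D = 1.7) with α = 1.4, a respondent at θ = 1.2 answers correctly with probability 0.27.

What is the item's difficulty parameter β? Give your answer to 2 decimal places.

P(θ) = 1 / (1 + exp(−D·α(θ − β)))
logit(0.27) = ln(0.27/0.73) = -0.9946
β = θ − logit/(1.7·α) = 1.2 − (-0.9946)/2.3800 = 1.6179

1.62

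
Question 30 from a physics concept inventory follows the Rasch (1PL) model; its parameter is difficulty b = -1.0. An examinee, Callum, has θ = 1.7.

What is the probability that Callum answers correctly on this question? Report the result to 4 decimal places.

0.9370

P(θ) = 1 / (1 + exp(−(θ − b)))
Exponent: (1.7 − (-1.0)) = 2.7000
1/(1 + e^{-2.7000}) = 0.9370
P = 0.9370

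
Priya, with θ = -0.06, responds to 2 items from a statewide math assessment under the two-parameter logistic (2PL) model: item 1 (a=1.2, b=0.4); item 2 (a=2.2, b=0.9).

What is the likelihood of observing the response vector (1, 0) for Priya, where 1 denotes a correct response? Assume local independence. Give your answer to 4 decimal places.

0.3260

P(θ) = 1 / (1 + exp(−a(θ − b)))
P_1 = 1/(1+e^{0.5520}) = 0.3654
P_2 = 1/(1+e^{2.1120}) = 0.1079
L = P_1 × (1−P_2) = 0.3654 × 0.8921 = 0.32596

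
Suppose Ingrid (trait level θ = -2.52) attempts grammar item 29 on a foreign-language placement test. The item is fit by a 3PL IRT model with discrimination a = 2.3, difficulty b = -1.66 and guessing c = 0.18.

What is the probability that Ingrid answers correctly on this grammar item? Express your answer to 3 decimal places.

0.280

P(θ) = c + (1 − c) · 1 / (1 + exp(−a(θ − b)))
Exponent: 2.3 × (-2.52 − (-1.66)) = -1.9780
1/(1 + e^{1.9780}) = 0.1215
P = 0.18 + 0.82 × 0.1215 = 0.2797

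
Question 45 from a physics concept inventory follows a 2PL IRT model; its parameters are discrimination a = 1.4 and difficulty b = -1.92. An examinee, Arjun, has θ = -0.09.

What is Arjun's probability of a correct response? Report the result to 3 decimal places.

P(θ) = 1 / (1 + exp(−a(θ − b)))
Exponent: 1.4 × (-0.09 − (-1.92)) = 2.5620
1/(1 + e^{-2.5620}) = 0.9284

0.928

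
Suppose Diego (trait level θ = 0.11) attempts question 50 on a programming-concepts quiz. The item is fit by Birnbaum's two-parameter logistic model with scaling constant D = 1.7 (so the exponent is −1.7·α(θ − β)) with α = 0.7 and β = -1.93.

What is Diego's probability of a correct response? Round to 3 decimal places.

0.919

P(θ) = 1 / (1 + exp(−D·α(θ − β)))
Exponent: 1.7 × 0.7 × (0.11 − (-1.93)) = 2.4276
1/(1 + e^{-2.4276}) = 0.9189
P = 0.9189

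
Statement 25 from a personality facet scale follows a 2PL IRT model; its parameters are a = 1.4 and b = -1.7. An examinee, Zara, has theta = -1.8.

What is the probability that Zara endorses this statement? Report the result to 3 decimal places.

P(theta) = 1 / (1 + exp(−a(theta − b)))
Exponent: 1.4 × (-1.8 − (-1.7)) = -0.1400
1/(1 + e^{0.1400}) = 0.4651

0.465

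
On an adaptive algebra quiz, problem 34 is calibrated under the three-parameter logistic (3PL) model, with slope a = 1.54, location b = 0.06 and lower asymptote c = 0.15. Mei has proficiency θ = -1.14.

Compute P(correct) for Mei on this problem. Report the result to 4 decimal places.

0.2657

P(θ) = c + (1 − c) · 1 / (1 + exp(−a(θ − b)))
Exponent: 1.54 × (-1.14 − 0.06) = -1.8480
1/(1 + e^{1.8480}) = 0.1361
P = 0.15 + 0.85 × 0.1361 = 0.2657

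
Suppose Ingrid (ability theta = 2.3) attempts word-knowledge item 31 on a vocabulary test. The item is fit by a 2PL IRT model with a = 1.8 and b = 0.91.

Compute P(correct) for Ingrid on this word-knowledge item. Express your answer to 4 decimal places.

P(theta) = 1 / (1 + exp(−a(theta − b)))
Exponent: 1.8 × (2.3 − 0.91) = 2.5020
1/(1 + e^{-2.5020}) = 0.9243

0.9243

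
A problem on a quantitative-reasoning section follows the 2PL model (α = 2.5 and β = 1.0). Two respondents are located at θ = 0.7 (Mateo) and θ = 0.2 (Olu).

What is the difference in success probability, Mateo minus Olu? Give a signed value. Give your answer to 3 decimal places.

P(θ) = 1 / (1 + exp(−α(θ − β)))
P(Mateo) = 0.3208  [exponent -0.7500]
P(Olu) = 0.1192  [exponent -2.0000]
Difference = 0.3208 − 0.1192 = 0.2016

0.202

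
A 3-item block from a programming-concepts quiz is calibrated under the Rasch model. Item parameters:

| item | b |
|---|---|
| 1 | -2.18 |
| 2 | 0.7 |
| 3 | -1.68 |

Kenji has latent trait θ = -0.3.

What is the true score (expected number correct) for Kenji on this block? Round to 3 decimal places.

P(θ) = 1 / (1 + exp(−(θ − b)))
P_1 = 1/(1+e^{-1.8800}) = 0.8676
P_2 = 1/(1+e^{1.0000}) = 0.2689
P_3 = 1/(1+e^{-1.3800}) = 0.7990
E[score] = 0.8676 + 0.2689 + 0.7990 = 1.9355

1.936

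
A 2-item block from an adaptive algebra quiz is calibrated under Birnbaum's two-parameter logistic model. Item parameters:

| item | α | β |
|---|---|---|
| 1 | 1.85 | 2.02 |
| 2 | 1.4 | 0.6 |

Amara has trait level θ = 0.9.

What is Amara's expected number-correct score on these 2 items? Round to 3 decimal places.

P(θ) = 1 / (1 + exp(−α(θ − β)))
P_1 = 1/(1+e^{2.0720}) = 0.1118
P_2 = 1/(1+e^{-0.4200}) = 0.6035
E[score] = 0.1118 + 0.6035 = 0.7153

0.715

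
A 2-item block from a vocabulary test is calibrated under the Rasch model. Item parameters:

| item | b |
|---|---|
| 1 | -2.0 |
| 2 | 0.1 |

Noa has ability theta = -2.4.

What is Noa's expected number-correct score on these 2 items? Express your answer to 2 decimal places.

0.48

P(theta) = 1 / (1 + exp(−(theta − b)))
P_1 = 1/(1+e^{0.4000}) = 0.4013
P_2 = 1/(1+e^{2.5000}) = 0.0759
E[score] = 0.4013 + 0.0759 = 0.4772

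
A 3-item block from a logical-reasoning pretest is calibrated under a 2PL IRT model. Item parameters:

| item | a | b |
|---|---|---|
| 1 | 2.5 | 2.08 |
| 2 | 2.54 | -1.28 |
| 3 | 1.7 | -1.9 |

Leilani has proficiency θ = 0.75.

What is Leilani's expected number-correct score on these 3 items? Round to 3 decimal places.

2.018

P(θ) = 1 / (1 + exp(−a(θ − b)))
P_1 = 1/(1+e^{3.3250}) = 0.0347
P_2 = 1/(1+e^{-5.1562}) = 0.9943
P_3 = 1/(1+e^{-4.5050}) = 0.9891
E[score] = 0.0347 + 0.9943 + 0.9891 = 2.0181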